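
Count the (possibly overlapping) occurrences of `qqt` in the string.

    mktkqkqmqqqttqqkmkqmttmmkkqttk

1

Sliding a length-3 window over the 30 characters (28 positions):
  position 10–12: qqt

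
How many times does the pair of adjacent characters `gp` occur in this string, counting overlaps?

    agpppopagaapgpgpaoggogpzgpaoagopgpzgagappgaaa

Sliding a length-2 window over the 45 characters (44 positions):
  position 2–3: gp
  position 13–14: gp
  position 15–16: gp
  position 22–23: gp
  position 25–26: gp
  position 33–34: gp

6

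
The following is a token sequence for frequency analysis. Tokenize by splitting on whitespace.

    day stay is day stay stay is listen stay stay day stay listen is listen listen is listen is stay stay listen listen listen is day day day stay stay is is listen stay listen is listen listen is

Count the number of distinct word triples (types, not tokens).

28

39 tokens → 37 trigram windows in total.
Repeated trigrams (each contributes count−1 duplicates):
  listen is listen: 3
  listen listen is: 3
  day stay stay: 2
  is listen listen: 2
  is listen stay: 2
  stay listen is: 2
  stay stay is: 2
9 duplicate windows → 37 − 9 = 28 distinct.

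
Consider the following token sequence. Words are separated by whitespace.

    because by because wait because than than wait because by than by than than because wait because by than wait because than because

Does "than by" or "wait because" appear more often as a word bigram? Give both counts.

"wait because" (4 vs 1)

"than by": 1 occurrence
"wait because": 4 occurrences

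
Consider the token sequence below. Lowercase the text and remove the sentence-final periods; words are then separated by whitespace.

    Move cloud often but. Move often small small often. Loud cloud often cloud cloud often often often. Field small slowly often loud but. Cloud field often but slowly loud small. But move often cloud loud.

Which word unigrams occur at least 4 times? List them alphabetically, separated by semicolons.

Unigram counts meeting the condition (at least 4 times):
  but: 4
  cloud: 6
  loud: 4
  often: 10
  small: 4

but; cloud; loud; often; small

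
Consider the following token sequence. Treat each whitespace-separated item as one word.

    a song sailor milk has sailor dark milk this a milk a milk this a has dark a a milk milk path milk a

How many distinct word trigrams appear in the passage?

24 tokens → 22 trigram windows in total.
Repeated trigrams (each contributes count−1 duplicates):
  milk this a: 2
1 duplicate windows → 22 − 1 = 21 distinct.

21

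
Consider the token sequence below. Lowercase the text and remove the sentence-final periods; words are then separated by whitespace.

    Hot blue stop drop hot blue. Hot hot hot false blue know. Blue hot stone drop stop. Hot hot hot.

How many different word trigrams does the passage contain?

20 tokens → 18 trigram windows in total.
Repeated trigrams (each contributes count−1 duplicates):
  hot hot hot: 2
1 duplicate windows → 18 − 1 = 17 distinct.

17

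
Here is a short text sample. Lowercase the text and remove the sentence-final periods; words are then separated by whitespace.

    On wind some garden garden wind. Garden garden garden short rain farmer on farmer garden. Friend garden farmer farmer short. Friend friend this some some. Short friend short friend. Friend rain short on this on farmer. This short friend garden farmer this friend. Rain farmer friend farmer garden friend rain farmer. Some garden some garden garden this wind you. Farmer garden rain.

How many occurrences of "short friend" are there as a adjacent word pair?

Scanning the 61 overlapping bigram windows for "short friend":
  position 20–21: short friend
  position 26–27: short friend
  position 28–29: short friend
  position 38–39: short friend

4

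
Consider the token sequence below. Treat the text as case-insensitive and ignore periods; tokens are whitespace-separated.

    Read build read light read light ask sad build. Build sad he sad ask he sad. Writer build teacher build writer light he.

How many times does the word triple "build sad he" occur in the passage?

1

Scanning the 21 overlapping trigram windows for "build sad he":
  position 10–12: build sad he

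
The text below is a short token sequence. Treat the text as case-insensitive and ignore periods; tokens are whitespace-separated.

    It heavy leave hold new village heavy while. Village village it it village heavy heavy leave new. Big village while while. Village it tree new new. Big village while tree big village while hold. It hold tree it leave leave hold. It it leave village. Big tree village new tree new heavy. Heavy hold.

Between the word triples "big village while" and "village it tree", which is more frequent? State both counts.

"big village while" (3 vs 1)

"big village while": 3 occurrences
"village it tree": 1 occurrence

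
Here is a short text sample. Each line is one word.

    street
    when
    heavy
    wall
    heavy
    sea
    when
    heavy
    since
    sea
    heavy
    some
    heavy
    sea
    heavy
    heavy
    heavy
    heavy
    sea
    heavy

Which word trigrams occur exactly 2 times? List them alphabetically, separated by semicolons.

heavy heavy heavy; heavy sea heavy

Trigram counts meeting the condition (exactly 2 times):
  heavy heavy heavy: 2
  heavy sea heavy: 2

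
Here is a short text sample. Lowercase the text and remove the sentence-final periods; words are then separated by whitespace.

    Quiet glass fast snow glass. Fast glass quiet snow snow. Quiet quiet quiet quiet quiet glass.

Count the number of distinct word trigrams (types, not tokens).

16 tokens → 14 trigram windows in total.
Repeated trigrams (each contributes count−1 duplicates):
  quiet quiet quiet: 3
2 duplicate windows → 14 − 2 = 12 distinct.

12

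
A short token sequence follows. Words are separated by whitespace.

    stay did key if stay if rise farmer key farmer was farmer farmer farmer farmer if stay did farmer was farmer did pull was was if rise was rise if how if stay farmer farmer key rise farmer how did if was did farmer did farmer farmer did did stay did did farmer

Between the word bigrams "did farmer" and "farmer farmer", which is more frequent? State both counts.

"farmer farmer" (5 vs 4)

"did farmer": 4 occurrences
"farmer farmer": 5 occurrences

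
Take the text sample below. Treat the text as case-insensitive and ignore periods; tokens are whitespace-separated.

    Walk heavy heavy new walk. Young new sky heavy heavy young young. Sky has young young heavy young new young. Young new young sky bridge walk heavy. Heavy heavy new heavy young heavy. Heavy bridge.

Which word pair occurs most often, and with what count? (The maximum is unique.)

"heavy heavy", 5 times

Bigram frequencies (highest first):
  heavy heavy: 5
  young new: 3
  heavy young: 3
  young young: 3
  walk heavy: 2
  heavy new: 2
  … (13 more, each ≤ 2)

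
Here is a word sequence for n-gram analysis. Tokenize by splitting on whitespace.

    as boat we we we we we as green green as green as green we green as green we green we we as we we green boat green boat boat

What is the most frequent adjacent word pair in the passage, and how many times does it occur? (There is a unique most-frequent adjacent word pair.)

Bigram frequencies (highest first):
  we we: 6
  as green: 4
  green as: 3
  green we: 3
  we green: 3
  we as: 2
  … (7 more, each ≤ 2)

"we we", 6 times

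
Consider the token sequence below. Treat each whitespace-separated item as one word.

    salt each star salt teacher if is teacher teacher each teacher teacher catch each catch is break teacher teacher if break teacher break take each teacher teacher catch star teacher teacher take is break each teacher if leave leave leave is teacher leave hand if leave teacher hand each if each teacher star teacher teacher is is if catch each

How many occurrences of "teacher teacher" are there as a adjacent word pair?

6

Scanning the 59 overlapping bigram windows for "teacher teacher":
  position 8–9: teacher teacher
  position 11–12: teacher teacher
  position 18–19: teacher teacher
  position 26–27: teacher teacher
  position 30–31: teacher teacher
  position 54–55: teacher teacher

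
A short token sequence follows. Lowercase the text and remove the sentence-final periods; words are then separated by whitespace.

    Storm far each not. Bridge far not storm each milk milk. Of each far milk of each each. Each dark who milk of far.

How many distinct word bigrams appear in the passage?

19

24 tokens → 23 bigram windows in total.
Repeated bigrams (each contributes count−1 duplicates):
  milk of: 3
  each each: 2
  of each: 2
4 duplicate windows → 23 − 4 = 19 distinct.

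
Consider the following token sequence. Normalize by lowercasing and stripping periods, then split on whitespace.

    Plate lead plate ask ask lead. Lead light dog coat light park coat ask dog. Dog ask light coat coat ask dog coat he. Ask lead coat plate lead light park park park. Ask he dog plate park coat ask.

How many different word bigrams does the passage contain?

29

40 tokens → 39 bigram windows in total.
Repeated bigrams (each contributes count−1 duplicates):
  coat ask: 3
  ask dog: 2
  ask lead: 2
  dog coat: 2
  lead light: 2
  light park: 2
  park coat: 2
  park park: 2
  … (1 more repeated)
10 duplicate windows → 39 − 10 = 29 distinct.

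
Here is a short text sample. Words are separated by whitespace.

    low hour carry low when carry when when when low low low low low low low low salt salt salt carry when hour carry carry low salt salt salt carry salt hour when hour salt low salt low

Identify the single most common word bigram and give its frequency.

Bigram frequencies (highest first):
  low low: 7
  salt salt: 4
  low salt: 3
  hour carry: 2
  carry low: 2
  carry when: 2
  … (13 more, each ≤ 2)

"low low", 7 times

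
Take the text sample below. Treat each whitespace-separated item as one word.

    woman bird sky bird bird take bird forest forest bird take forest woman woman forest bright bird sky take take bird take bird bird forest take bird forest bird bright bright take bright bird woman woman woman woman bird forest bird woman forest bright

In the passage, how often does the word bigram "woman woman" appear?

4

Scanning the 43 overlapping bigram windows for "woman woman":
  position 13–14: woman woman
  position 35–36: woman woman
  position 36–37: woman woman
  position 37–38: woman woman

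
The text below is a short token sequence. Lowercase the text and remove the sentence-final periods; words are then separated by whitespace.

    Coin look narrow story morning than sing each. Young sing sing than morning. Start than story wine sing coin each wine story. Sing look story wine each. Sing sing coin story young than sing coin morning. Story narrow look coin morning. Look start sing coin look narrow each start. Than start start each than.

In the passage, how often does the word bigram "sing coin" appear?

Scanning the 53 overlapping bigram windows for "sing coin":
  position 18–19: sing coin
  position 29–30: sing coin
  position 34–35: sing coin
  position 44–45: sing coin

4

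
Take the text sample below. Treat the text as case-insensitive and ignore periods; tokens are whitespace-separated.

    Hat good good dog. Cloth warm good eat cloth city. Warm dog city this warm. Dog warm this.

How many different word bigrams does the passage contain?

16

18 tokens → 17 bigram windows in total.
Repeated bigrams (each contributes count−1 duplicates):
  warm dog: 2
1 duplicate windows → 17 − 1 = 16 distinct.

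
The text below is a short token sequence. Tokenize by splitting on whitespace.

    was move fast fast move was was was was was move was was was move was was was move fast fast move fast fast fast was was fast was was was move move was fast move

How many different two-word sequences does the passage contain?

9

36 tokens → 35 bigram windows in total.
Repeated bigrams (each contributes count−1 duplicates):
  was was: 11
  was move: 5
  fast fast: 4
  move was: 4
  fast move: 3
  move fast: 3
  fast was: 2
  was fast: 2
26 duplicate windows → 35 − 26 = 9 distinct.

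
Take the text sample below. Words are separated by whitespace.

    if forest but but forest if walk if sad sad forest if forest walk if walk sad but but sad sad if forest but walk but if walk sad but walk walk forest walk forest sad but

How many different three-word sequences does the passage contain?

37 tokens → 35 trigram windows in total.
Repeated trigrams (each contributes count−1 duplicates):
  if forest but: 2
  if walk sad: 2
  walk sad but: 2
3 duplicate windows → 35 − 3 = 32 distinct.

32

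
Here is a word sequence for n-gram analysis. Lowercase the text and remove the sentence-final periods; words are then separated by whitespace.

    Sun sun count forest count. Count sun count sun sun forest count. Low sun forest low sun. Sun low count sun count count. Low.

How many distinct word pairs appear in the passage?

12

24 tokens → 23 bigram windows in total.
Repeated bigrams (each contributes count−1 duplicates):
  count sun: 3
  sun count: 3
  sun sun: 3
  count count: 2
  count low: 2
  forest count: 2
  low sun: 2
  sun forest: 2
11 duplicate windows → 23 − 11 = 12 distinct.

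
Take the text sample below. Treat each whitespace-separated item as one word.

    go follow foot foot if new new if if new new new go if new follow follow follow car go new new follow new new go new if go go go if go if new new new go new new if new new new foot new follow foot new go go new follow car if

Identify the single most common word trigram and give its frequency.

Trigram frequencies (highest first):
  if new new: 4
  new new new: 3
  new new go: 3
  new new if: 2
  go if new: 2
  go new new: 2
  … (36 more, each ≤ 2)

"if new new", 4 times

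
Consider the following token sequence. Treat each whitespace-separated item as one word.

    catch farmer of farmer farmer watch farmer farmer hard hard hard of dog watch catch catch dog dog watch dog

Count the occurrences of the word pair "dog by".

0

Scanning the 19 overlapping bigram windows for "dog by":
  (none found)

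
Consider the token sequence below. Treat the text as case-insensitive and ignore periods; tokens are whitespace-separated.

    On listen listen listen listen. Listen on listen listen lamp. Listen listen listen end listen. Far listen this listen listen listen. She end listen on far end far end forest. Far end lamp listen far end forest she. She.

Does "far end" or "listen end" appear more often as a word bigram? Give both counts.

"far end" (4 vs 1)

"far end": 4 occurrences
"listen end": 1 occurrence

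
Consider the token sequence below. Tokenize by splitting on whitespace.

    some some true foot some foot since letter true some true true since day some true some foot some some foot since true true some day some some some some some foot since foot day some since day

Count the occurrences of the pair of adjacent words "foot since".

3

Scanning the 37 overlapping bigram windows for "foot since":
  position 6–7: foot since
  position 21–22: foot since
  position 32–33: foot since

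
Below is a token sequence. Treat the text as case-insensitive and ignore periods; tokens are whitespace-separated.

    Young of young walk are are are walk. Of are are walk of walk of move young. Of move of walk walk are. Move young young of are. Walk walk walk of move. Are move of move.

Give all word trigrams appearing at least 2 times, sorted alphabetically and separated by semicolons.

are are walk; are walk of; walk of move

Trigram counts meeting the condition (at least 2 times):
  are are walk: 2
  are walk of: 2
  walk of move: 2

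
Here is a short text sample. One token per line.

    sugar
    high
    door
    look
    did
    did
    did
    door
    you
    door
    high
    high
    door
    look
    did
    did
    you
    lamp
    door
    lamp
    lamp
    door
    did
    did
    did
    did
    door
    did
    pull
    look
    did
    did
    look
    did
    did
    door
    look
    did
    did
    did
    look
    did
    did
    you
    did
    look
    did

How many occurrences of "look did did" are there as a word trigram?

6

Scanning the 45 overlapping trigram windows for "look did did":
  position 4–6: look did did
  position 14–16: look did did
  position 30–32: look did did
  position 33–35: look did did
  position 37–39: look did did
  position 41–43: look did did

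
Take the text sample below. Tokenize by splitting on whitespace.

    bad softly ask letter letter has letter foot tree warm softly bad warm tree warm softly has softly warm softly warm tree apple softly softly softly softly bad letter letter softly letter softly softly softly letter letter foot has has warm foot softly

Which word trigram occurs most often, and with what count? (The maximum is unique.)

Trigram frequencies (highest first):
  softly softly softly: 3
  tree warm softly: 2
  bad softly ask: 1
  softly ask letter: 1
  ask letter letter: 1
  letter letter has: 1
  … (32 more, each ≤ 1)

"softly softly softly", 3 times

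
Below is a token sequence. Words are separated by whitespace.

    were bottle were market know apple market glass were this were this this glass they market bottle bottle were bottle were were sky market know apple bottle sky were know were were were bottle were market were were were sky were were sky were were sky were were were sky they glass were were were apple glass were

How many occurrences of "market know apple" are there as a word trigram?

Scanning the 56 overlapping trigram windows for "market know apple":
  position 4–6: market know apple
  position 24–26: market know apple

2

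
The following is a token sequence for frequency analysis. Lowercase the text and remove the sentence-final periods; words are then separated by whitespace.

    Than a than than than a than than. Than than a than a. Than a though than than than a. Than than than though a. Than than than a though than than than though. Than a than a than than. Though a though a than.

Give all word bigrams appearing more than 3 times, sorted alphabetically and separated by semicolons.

a than; than a; than than

Bigram counts meeting the condition (more than 3 times):
  a than: 9
  than a: 9
  than than: 14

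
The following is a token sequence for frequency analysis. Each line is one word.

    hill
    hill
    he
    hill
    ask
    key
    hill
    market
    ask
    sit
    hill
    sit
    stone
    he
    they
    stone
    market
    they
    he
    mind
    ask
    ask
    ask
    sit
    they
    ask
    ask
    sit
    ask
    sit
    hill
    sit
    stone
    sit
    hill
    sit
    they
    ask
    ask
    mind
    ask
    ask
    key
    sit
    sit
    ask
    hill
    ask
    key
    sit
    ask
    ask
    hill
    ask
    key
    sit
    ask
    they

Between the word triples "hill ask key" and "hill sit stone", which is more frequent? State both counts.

"hill ask key" (3 vs 2)

"hill ask key": 3 occurrences
"hill sit stone": 2 occurrences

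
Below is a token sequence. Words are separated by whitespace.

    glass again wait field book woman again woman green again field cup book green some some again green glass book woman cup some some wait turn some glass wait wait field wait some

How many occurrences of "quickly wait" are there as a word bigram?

0

Scanning the 32 overlapping bigram windows for "quickly wait":
  (none found)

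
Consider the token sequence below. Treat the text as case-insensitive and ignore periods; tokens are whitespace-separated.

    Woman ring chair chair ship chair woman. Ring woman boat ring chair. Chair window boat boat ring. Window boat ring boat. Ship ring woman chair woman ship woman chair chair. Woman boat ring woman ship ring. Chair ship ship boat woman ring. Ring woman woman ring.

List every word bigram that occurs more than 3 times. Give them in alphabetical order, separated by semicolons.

Bigram counts meeting the condition (more than 3 times):
  boat ring: 4
  ring woman: 4
  woman ring: 4

boat ring; ring woman; woman ring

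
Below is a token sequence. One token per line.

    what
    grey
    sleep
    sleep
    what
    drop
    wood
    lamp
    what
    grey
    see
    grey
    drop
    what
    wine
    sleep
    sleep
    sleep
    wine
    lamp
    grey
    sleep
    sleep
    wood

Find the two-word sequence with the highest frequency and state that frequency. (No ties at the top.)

"sleep sleep", 4 times

Bigram frequencies (highest first):
  sleep sleep: 4
  what grey: 2
  grey sleep: 2
  sleep what: 1
  what drop: 1
  drop wood: 1
  … (12 more, each ≤ 1)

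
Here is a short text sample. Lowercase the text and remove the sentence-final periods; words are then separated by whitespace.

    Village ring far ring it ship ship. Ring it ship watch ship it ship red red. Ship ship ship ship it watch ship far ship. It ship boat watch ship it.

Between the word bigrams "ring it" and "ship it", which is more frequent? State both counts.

"ship it" (4 vs 2)

"ring it": 2 occurrences
"ship it": 4 occurrences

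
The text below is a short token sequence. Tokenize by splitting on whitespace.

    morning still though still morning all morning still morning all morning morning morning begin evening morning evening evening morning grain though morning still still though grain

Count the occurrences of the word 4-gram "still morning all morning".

2

Scanning the 23 overlapping 4-gram windows for "still morning all morning":
  position 4–7: still morning all morning
  position 8–11: still morning all morning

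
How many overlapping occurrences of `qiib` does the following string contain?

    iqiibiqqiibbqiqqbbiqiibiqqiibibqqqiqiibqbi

Sliding a length-4 window over the 42 characters (39 positions):
  position 2–5: qiib
  position 8–11: qiib
  position 20–23: qiib
  position 26–29: qiib
  position 36–39: qiib

5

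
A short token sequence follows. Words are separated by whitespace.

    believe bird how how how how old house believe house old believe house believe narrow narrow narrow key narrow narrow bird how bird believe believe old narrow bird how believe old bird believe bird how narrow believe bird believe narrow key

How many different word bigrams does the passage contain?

23

41 tokens → 40 bigram windows in total.
Repeated bigrams (each contributes count−1 duplicates):
  bird how: 4
  believe bird: 3
  bird believe: 3
  how how: 3
  narrow narrow: 3
  believe house: 2
  believe narrow: 2
  believe old: 2
  … (3 more repeated)
17 duplicate windows → 40 − 17 = 23 distinct.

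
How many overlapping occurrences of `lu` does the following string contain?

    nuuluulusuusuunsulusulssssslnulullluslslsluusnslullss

Sliding a length-2 window over the 53 characters (52 positions):
  position 4–5: lu
  position 7–8: lu
  position 18–19: lu
  position 31–32: lu
  position 35–36: lu
  position 42–43: lu
  position 48–49: lu

7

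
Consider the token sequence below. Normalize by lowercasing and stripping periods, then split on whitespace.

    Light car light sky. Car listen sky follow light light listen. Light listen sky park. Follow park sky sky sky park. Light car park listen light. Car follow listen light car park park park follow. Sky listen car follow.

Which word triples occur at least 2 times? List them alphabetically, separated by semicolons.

Trigram counts meeting the condition (at least 2 times):
  light car park: 2
  listen light car: 2

light car park; listen light car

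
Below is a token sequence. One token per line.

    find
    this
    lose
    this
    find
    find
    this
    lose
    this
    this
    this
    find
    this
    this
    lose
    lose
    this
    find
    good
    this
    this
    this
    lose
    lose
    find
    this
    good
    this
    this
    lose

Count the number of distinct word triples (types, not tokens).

30 tokens → 28 trigram windows in total.
Repeated trigrams (each contributes count−1 duplicates):
  this this lose: 3
  find this lose: 2
  good this this: 2
  lose this find: 2
  this lose lose: 2
  this lose this: 2
  this this this: 2
8 duplicate windows → 28 − 8 = 20 distinct.

20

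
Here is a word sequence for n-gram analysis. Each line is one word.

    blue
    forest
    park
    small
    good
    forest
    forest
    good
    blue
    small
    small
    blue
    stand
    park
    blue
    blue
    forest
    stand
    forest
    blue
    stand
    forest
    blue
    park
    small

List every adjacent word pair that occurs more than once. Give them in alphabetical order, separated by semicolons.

Bigram counts meeting the condition (more than once):
  blue forest: 2
  blue stand: 2
  forest blue: 2
  park small: 2
  stand forest: 2

blue forest; blue stand; forest blue; park small; stand forest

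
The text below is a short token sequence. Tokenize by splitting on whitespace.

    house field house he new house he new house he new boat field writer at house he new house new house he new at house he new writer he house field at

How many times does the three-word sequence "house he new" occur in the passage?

6

Scanning the 30 overlapping trigram windows for "house he new":
  position 3–5: house he new
  position 6–8: house he new
  position 9–11: house he new
  position 16–18: house he new
  position 21–23: house he new
  position 25–27: house he new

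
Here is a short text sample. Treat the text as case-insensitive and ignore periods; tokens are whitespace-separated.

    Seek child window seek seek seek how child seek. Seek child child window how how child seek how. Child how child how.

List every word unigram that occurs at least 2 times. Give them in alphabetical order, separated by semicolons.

Unigram counts meeting the condition (at least 2 times):
  child: 7
  how: 6
  seek: 7
  window: 2

child; how; seek; window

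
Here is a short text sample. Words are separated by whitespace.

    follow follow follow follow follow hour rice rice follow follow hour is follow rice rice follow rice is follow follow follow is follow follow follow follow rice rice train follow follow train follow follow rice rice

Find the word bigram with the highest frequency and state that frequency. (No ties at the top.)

"follow follow", 12 times

Bigram frequencies (highest first):
  follow follow: 12
  rice rice: 4
  follow rice: 4
  is follow: 3
  follow hour: 2
  rice follow: 2
  … (7 more, each ≤ 2)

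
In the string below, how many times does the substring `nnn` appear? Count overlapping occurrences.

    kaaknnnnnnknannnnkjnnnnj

8

Sliding a length-3 window over the 24 characters (22 positions):
  position 5–7: nnn
  position 6–8: nnn
  position 7–9: nnn
  position 8–10: nnn
  position 14–16: nnn
  position 15–17: nnn
  position 20–22: nnn
  position 21–23: nnn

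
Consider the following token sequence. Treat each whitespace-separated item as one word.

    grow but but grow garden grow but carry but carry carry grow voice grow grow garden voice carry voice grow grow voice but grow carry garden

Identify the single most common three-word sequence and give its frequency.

"voice grow grow", 2 times

Trigram frequencies (highest first):
  voice grow grow: 2
  grow but but: 1
  but but grow: 1
  but grow garden: 1
  grow garden grow: 1
  garden grow but: 1
  … (17 more, each ≤ 1)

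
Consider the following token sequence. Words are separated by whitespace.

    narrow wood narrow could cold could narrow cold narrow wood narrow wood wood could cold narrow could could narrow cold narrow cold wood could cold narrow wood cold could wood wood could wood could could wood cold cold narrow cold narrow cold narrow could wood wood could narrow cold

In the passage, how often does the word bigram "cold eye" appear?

0

Scanning the 48 overlapping bigram windows for "cold eye":
  (none found)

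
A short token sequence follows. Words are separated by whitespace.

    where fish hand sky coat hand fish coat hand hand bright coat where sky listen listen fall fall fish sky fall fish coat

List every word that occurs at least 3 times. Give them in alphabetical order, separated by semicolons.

Unigram counts meeting the condition (at least 3 times):
  coat: 4
  fall: 3
  fish: 4
  hand: 4
  sky: 3

coat; fall; fish; hand; sky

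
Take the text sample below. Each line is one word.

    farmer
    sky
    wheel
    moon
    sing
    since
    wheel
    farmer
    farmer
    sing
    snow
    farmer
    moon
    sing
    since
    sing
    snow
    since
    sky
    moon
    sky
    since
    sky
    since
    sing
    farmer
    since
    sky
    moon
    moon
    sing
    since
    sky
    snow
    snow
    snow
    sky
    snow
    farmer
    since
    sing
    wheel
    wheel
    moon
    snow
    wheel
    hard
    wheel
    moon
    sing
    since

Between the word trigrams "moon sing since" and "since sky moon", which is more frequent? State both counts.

"moon sing since": 4 occurrences
"since sky moon": 2 occurrences

"moon sing since" (4 vs 2)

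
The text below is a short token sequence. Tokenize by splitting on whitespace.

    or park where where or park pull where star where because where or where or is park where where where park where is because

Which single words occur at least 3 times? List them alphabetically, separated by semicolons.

Unigram counts meeting the condition (at least 3 times):
  or: 4
  park: 4
  where: 10

or; park; where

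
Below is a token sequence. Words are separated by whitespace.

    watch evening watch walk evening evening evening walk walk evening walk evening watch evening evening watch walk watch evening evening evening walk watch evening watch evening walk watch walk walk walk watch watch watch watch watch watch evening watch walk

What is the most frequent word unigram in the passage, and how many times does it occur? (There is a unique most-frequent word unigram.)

"watch", 15 times

Unigram frequencies (highest first):
  watch: 15
  evening: 14
  walk: 11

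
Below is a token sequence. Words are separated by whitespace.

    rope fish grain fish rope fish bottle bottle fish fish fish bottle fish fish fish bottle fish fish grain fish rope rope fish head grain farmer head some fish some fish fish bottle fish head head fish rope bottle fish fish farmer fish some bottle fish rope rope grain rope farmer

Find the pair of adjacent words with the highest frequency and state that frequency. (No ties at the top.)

"fish fish", 7 times

Bigram frequencies (highest first):
  fish fish: 7
  bottle fish: 6
  fish rope: 4
  fish bottle: 4
  rope fish: 3
  fish grain: 2
  … (19 more, each ≤ 2)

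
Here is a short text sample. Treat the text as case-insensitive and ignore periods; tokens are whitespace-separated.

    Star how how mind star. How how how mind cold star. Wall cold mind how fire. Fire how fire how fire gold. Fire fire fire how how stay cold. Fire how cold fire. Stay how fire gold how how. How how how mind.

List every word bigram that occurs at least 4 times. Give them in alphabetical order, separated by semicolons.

Bigram counts meeting the condition (at least 4 times):
  fire how: 4
  how fire: 4
  how how: 8

fire how; how fire; how how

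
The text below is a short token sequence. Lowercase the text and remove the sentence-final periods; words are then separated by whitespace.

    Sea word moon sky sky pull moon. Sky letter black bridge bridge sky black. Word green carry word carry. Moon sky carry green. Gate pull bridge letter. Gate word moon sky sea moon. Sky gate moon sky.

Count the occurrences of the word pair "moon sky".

6

Scanning the 36 overlapping bigram windows for "moon sky":
  position 3–4: moon sky
  position 7–8: moon sky
  position 20–21: moon sky
  position 30–31: moon sky
  position 33–34: moon sky
  position 36–37: moon sky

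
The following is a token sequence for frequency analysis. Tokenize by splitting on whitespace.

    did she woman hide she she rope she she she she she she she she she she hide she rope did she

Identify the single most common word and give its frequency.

"she", 15 times

Unigram frequencies (highest first):
  she: 15
  did: 2
  hide: 2
  rope: 2
  woman: 1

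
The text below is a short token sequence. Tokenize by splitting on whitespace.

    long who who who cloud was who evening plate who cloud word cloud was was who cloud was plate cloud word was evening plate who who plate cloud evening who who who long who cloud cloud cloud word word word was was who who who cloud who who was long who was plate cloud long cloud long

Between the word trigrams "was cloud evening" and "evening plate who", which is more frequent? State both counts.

"evening plate who" (2 vs 0)

"was cloud evening": 0 occurrences
"evening plate who": 2 occurrences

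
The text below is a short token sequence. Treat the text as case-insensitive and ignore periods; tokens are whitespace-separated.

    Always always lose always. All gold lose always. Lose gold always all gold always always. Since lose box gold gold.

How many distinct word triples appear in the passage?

17

20 tokens → 18 trigram windows in total.
Repeated trigrams (each contributes count−1 duplicates):
  always all gold: 2
1 duplicate windows → 18 − 1 = 17 distinct.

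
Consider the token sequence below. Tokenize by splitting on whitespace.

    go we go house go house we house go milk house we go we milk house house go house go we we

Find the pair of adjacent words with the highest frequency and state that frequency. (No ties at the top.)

Bigram frequencies (highest first):
  house go: 4
  go we: 3
  go house: 3
  we go: 2
  house we: 2
  milk house: 2
  … (5 more, each ≤ 1)

"house go", 4 times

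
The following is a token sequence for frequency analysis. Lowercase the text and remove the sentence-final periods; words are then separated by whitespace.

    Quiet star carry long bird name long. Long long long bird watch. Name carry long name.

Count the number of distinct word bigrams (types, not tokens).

16 tokens → 15 bigram windows in total.
Repeated bigrams (each contributes count−1 duplicates):
  long long: 3
  carry long: 2
  long bird: 2
4 duplicate windows → 15 − 4 = 11 distinct.

11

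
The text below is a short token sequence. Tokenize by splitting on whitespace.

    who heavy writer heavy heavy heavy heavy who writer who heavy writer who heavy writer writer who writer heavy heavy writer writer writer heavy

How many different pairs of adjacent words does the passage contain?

8

24 tokens → 23 bigram windows in total.
Repeated bigrams (each contributes count−1 duplicates):
  heavy heavy: 4
  heavy writer: 4
  who heavy: 3
  writer heavy: 3
  writer who: 3
  writer writer: 3
  who writer: 2
15 duplicate windows → 23 − 15 = 8 distinct.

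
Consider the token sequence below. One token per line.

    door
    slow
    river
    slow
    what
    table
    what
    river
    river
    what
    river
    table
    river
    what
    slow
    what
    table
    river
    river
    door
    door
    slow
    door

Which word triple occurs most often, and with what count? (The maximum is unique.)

"slow what table", 2 times

Trigram frequencies (highest first):
  slow what table: 2
  door slow river: 1
  slow river slow: 1
  river slow what: 1
  what table what: 1
  table what river: 1
  … (14 more, each ≤ 1)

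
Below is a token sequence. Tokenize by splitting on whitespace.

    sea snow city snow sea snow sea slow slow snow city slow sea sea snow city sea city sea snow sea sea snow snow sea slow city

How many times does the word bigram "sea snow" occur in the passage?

5

Scanning the 26 overlapping bigram windows for "sea snow":
  position 1–2: sea snow
  position 5–6: sea snow
  position 14–15: sea snow
  position 19–20: sea snow
  position 22–23: sea snow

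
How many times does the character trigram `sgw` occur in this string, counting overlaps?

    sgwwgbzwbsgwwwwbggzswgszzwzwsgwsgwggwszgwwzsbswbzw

Sliding a length-3 window over the 50 characters (48 positions):
  position 1–3: sgw
  position 10–12: sgw
  position 29–31: sgw
  position 32–34: sgw

4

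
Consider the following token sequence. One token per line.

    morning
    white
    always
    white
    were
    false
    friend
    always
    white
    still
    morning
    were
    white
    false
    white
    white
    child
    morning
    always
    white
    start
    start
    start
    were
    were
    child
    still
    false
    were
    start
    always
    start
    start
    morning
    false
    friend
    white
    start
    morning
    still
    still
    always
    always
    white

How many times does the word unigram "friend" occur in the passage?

Scanning the 44 tokens for "friend":
  position 7: friend
  position 36: friend

2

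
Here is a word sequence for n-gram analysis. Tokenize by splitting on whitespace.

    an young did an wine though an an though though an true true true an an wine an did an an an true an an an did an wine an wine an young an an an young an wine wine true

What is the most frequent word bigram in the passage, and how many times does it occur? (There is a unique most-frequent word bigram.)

"an an", 8 times

Bigram frequencies (highest first):
  an an: 8
  an wine: 5
  an young: 3
  did an: 3
  wine an: 3
  though an: 2
  … (11 more, each ≤ 2)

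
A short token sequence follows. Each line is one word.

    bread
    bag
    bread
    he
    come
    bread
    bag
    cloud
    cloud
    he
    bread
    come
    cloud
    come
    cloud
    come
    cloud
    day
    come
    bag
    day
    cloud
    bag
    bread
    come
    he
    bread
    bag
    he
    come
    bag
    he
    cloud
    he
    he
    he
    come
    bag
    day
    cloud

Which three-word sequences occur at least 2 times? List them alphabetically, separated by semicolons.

Trigram counts meeting the condition (at least 2 times):
  bag day cloud: 2
  cloud come cloud: 2
  come bag day: 2
  come cloud come: 2
  he come bag: 2

bag day cloud; cloud come cloud; come bag day; come cloud come; he come bag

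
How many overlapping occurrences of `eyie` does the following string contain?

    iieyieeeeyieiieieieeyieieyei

3

Sliding a length-4 window over the 28 characters (25 positions):
  position 3–6: eyie
  position 9–12: eyie
  position 20–23: eyie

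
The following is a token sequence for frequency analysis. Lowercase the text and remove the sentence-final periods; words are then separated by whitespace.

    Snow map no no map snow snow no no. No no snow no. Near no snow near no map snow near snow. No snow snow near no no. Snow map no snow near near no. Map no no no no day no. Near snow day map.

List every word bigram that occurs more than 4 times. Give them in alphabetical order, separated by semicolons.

Bigram counts meeting the condition (more than 4 times):
  no no: 8
  no snow: 5

no no; no snow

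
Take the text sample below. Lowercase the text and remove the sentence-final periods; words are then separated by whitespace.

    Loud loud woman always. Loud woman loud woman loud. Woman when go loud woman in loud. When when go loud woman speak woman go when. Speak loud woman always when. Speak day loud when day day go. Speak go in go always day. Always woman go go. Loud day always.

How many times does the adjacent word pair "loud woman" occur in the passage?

7

Scanning the 49 overlapping bigram windows for "loud woman":
  position 2–3: loud woman
  position 5–6: loud woman
  position 7–8: loud woman
  position 9–10: loud woman
  position 13–14: loud woman
  position 20–21: loud woman
  position 27–28: loud woman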